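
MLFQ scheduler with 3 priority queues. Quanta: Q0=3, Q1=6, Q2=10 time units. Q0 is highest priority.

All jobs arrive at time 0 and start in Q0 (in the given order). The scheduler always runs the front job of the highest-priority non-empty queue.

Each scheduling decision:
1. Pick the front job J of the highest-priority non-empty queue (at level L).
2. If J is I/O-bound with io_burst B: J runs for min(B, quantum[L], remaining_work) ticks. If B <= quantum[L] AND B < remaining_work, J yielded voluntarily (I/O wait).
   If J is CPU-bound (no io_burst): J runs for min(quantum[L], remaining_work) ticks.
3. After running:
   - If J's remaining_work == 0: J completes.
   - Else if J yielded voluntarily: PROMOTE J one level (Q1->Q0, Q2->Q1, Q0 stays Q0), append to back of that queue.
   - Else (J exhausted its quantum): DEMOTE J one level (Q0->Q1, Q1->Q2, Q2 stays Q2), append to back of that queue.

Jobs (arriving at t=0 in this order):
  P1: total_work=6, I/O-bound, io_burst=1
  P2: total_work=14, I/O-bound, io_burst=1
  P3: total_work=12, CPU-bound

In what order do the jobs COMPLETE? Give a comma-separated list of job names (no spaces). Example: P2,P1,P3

Answer: P1,P2,P3

Derivation:
t=0-1: P1@Q0 runs 1, rem=5, I/O yield, promote→Q0. Q0=[P2,P3,P1] Q1=[] Q2=[]
t=1-2: P2@Q0 runs 1, rem=13, I/O yield, promote→Q0. Q0=[P3,P1,P2] Q1=[] Q2=[]
t=2-5: P3@Q0 runs 3, rem=9, quantum used, demote→Q1. Q0=[P1,P2] Q1=[P3] Q2=[]
t=5-6: P1@Q0 runs 1, rem=4, I/O yield, promote→Q0. Q0=[P2,P1] Q1=[P3] Q2=[]
t=6-7: P2@Q0 runs 1, rem=12, I/O yield, promote→Q0. Q0=[P1,P2] Q1=[P3] Q2=[]
t=7-8: P1@Q0 runs 1, rem=3, I/O yield, promote→Q0. Q0=[P2,P1] Q1=[P3] Q2=[]
t=8-9: P2@Q0 runs 1, rem=11, I/O yield, promote→Q0. Q0=[P1,P2] Q1=[P3] Q2=[]
t=9-10: P1@Q0 runs 1, rem=2, I/O yield, promote→Q0. Q0=[P2,P1] Q1=[P3] Q2=[]
t=10-11: P2@Q0 runs 1, rem=10, I/O yield, promote→Q0. Q0=[P1,P2] Q1=[P3] Q2=[]
t=11-12: P1@Q0 runs 1, rem=1, I/O yield, promote→Q0. Q0=[P2,P1] Q1=[P3] Q2=[]
t=12-13: P2@Q0 runs 1, rem=9, I/O yield, promote→Q0. Q0=[P1,P2] Q1=[P3] Q2=[]
t=13-14: P1@Q0 runs 1, rem=0, completes. Q0=[P2] Q1=[P3] Q2=[]
t=14-15: P2@Q0 runs 1, rem=8, I/O yield, promote→Q0. Q0=[P2] Q1=[P3] Q2=[]
t=15-16: P2@Q0 runs 1, rem=7, I/O yield, promote→Q0. Q0=[P2] Q1=[P3] Q2=[]
t=16-17: P2@Q0 runs 1, rem=6, I/O yield, promote→Q0. Q0=[P2] Q1=[P3] Q2=[]
t=17-18: P2@Q0 runs 1, rem=5, I/O yield, promote→Q0. Q0=[P2] Q1=[P3] Q2=[]
t=18-19: P2@Q0 runs 1, rem=4, I/O yield, promote→Q0. Q0=[P2] Q1=[P3] Q2=[]
t=19-20: P2@Q0 runs 1, rem=3, I/O yield, promote→Q0. Q0=[P2] Q1=[P3] Q2=[]
t=20-21: P2@Q0 runs 1, rem=2, I/O yield, promote→Q0. Q0=[P2] Q1=[P3] Q2=[]
t=21-22: P2@Q0 runs 1, rem=1, I/O yield, promote→Q0. Q0=[P2] Q1=[P3] Q2=[]
t=22-23: P2@Q0 runs 1, rem=0, completes. Q0=[] Q1=[P3] Q2=[]
t=23-29: P3@Q1 runs 6, rem=3, quantum used, demote→Q2. Q0=[] Q1=[] Q2=[P3]
t=29-32: P3@Q2 runs 3, rem=0, completes. Q0=[] Q1=[] Q2=[]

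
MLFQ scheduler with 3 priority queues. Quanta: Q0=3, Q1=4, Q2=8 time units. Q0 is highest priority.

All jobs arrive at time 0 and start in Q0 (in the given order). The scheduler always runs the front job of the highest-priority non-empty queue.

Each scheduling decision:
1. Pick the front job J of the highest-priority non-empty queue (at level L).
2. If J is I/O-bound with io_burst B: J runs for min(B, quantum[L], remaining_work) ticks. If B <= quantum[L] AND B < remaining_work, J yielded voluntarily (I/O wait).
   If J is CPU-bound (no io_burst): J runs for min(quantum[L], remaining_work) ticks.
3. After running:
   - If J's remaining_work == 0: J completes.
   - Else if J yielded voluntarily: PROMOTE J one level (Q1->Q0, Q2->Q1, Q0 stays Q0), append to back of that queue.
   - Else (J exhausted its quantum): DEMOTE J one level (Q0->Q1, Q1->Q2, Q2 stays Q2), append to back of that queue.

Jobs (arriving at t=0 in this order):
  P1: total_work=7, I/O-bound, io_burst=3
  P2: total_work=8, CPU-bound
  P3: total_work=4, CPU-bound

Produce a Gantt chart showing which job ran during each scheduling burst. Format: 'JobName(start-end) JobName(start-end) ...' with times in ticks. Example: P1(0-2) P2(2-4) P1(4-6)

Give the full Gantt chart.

t=0-3: P1@Q0 runs 3, rem=4, I/O yield, promote→Q0. Q0=[P2,P3,P1] Q1=[] Q2=[]
t=3-6: P2@Q0 runs 3, rem=5, quantum used, demote→Q1. Q0=[P3,P1] Q1=[P2] Q2=[]
t=6-9: P3@Q0 runs 3, rem=1, quantum used, demote→Q1. Q0=[P1] Q1=[P2,P3] Q2=[]
t=9-12: P1@Q0 runs 3, rem=1, I/O yield, promote→Q0. Q0=[P1] Q1=[P2,P3] Q2=[]
t=12-13: P1@Q0 runs 1, rem=0, completes. Q0=[] Q1=[P2,P3] Q2=[]
t=13-17: P2@Q1 runs 4, rem=1, quantum used, demote→Q2. Q0=[] Q1=[P3] Q2=[P2]
t=17-18: P3@Q1 runs 1, rem=0, completes. Q0=[] Q1=[] Q2=[P2]
t=18-19: P2@Q2 runs 1, rem=0, completes. Q0=[] Q1=[] Q2=[]

Answer: P1(0-3) P2(3-6) P3(6-9) P1(9-12) P1(12-13) P2(13-17) P3(17-18) P2(18-19)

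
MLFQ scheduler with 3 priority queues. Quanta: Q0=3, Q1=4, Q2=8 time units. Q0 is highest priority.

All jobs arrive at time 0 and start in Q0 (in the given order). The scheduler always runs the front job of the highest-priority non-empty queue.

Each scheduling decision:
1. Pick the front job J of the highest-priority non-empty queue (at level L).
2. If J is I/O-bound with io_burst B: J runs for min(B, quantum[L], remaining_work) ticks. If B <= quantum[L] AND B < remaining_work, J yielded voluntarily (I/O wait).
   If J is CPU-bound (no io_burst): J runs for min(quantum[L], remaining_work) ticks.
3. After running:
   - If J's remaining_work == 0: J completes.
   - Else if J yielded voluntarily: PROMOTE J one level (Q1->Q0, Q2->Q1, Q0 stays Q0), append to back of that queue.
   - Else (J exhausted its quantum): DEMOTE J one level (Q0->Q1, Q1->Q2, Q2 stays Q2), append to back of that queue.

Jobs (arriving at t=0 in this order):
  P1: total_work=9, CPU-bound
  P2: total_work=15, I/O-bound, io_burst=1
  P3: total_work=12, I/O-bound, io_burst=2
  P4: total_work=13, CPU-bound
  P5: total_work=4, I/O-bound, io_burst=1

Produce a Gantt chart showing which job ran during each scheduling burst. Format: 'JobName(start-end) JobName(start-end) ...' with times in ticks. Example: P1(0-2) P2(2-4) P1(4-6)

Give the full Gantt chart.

Answer: P1(0-3) P2(3-4) P3(4-6) P4(6-9) P5(9-10) P2(10-11) P3(11-13) P5(13-14) P2(14-15) P3(15-17) P5(17-18) P2(18-19) P3(19-21) P5(21-22) P2(22-23) P3(23-25) P2(25-26) P3(26-28) P2(28-29) P2(29-30) P2(30-31) P2(31-32) P2(32-33) P2(33-34) P2(34-35) P2(35-36) P2(36-37) P1(37-41) P4(41-45) P1(45-47) P4(47-53)

Derivation:
t=0-3: P1@Q0 runs 3, rem=6, quantum used, demote→Q1. Q0=[P2,P3,P4,P5] Q1=[P1] Q2=[]
t=3-4: P2@Q0 runs 1, rem=14, I/O yield, promote→Q0. Q0=[P3,P4,P5,P2] Q1=[P1] Q2=[]
t=4-6: P3@Q0 runs 2, rem=10, I/O yield, promote→Q0. Q0=[P4,P5,P2,P3] Q1=[P1] Q2=[]
t=6-9: P4@Q0 runs 3, rem=10, quantum used, demote→Q1. Q0=[P5,P2,P3] Q1=[P1,P4] Q2=[]
t=9-10: P5@Q0 runs 1, rem=3, I/O yield, promote→Q0. Q0=[P2,P3,P5] Q1=[P1,P4] Q2=[]
t=10-11: P2@Q0 runs 1, rem=13, I/O yield, promote→Q0. Q0=[P3,P5,P2] Q1=[P1,P4] Q2=[]
t=11-13: P3@Q0 runs 2, rem=8, I/O yield, promote→Q0. Q0=[P5,P2,P3] Q1=[P1,P4] Q2=[]
t=13-14: P5@Q0 runs 1, rem=2, I/O yield, promote→Q0. Q0=[P2,P3,P5] Q1=[P1,P4] Q2=[]
t=14-15: P2@Q0 runs 1, rem=12, I/O yield, promote→Q0. Q0=[P3,P5,P2] Q1=[P1,P4] Q2=[]
t=15-17: P3@Q0 runs 2, rem=6, I/O yield, promote→Q0. Q0=[P5,P2,P3] Q1=[P1,P4] Q2=[]
t=17-18: P5@Q0 runs 1, rem=1, I/O yield, promote→Q0. Q0=[P2,P3,P5] Q1=[P1,P4] Q2=[]
t=18-19: P2@Q0 runs 1, rem=11, I/O yield, promote→Q0. Q0=[P3,P5,P2] Q1=[P1,P4] Q2=[]
t=19-21: P3@Q0 runs 2, rem=4, I/O yield, promote→Q0. Q0=[P5,P2,P3] Q1=[P1,P4] Q2=[]
t=21-22: P5@Q0 runs 1, rem=0, completes. Q0=[P2,P3] Q1=[P1,P4] Q2=[]
t=22-23: P2@Q0 runs 1, rem=10, I/O yield, promote→Q0. Q0=[P3,P2] Q1=[P1,P4] Q2=[]
t=23-25: P3@Q0 runs 2, rem=2, I/O yield, promote→Q0. Q0=[P2,P3] Q1=[P1,P4] Q2=[]
t=25-26: P2@Q0 runs 1, rem=9, I/O yield, promote→Q0. Q0=[P3,P2] Q1=[P1,P4] Q2=[]
t=26-28: P3@Q0 runs 2, rem=0, completes. Q0=[P2] Q1=[P1,P4] Q2=[]
t=28-29: P2@Q0 runs 1, rem=8, I/O yield, promote→Q0. Q0=[P2] Q1=[P1,P4] Q2=[]
t=29-30: P2@Q0 runs 1, rem=7, I/O yield, promote→Q0. Q0=[P2] Q1=[P1,P4] Q2=[]
t=30-31: P2@Q0 runs 1, rem=6, I/O yield, promote→Q0. Q0=[P2] Q1=[P1,P4] Q2=[]
t=31-32: P2@Q0 runs 1, rem=5, I/O yield, promote→Q0. Q0=[P2] Q1=[P1,P4] Q2=[]
t=32-33: P2@Q0 runs 1, rem=4, I/O yield, promote→Q0. Q0=[P2] Q1=[P1,P4] Q2=[]
t=33-34: P2@Q0 runs 1, rem=3, I/O yield, promote→Q0. Q0=[P2] Q1=[P1,P4] Q2=[]
t=34-35: P2@Q0 runs 1, rem=2, I/O yield, promote→Q0. Q0=[P2] Q1=[P1,P4] Q2=[]
t=35-36: P2@Q0 runs 1, rem=1, I/O yield, promote→Q0. Q0=[P2] Q1=[P1,P4] Q2=[]
t=36-37: P2@Q0 runs 1, rem=0, completes. Q0=[] Q1=[P1,P4] Q2=[]
t=37-41: P1@Q1 runs 4, rem=2, quantum used, demote→Q2. Q0=[] Q1=[P4] Q2=[P1]
t=41-45: P4@Q1 runs 4, rem=6, quantum used, demote→Q2. Q0=[] Q1=[] Q2=[P1,P4]
t=45-47: P1@Q2 runs 2, rem=0, completes. Q0=[] Q1=[] Q2=[P4]
t=47-53: P4@Q2 runs 6, rem=0, completes. Q0=[] Q1=[] Q2=[]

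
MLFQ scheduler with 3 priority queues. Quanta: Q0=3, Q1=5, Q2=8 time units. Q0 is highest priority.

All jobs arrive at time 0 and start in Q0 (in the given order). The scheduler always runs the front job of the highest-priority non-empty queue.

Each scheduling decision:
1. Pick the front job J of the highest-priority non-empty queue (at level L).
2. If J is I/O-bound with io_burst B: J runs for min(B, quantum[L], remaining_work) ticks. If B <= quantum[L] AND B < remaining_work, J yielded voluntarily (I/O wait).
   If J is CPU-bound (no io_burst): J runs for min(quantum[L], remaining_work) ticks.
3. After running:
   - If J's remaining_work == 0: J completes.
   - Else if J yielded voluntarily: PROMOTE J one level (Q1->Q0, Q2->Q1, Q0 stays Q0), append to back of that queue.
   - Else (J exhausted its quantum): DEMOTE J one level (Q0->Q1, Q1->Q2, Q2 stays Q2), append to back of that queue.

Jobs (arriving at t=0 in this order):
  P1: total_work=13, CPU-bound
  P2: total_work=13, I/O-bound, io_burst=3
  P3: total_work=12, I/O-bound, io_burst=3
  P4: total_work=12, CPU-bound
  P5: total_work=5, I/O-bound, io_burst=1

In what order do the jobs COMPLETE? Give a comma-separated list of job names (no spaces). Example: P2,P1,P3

Answer: P3,P2,P5,P1,P4

Derivation:
t=0-3: P1@Q0 runs 3, rem=10, quantum used, demote→Q1. Q0=[P2,P3,P4,P5] Q1=[P1] Q2=[]
t=3-6: P2@Q0 runs 3, rem=10, I/O yield, promote→Q0. Q0=[P3,P4,P5,P2] Q1=[P1] Q2=[]
t=6-9: P3@Q0 runs 3, rem=9, I/O yield, promote→Q0. Q0=[P4,P5,P2,P3] Q1=[P1] Q2=[]
t=9-12: P4@Q0 runs 3, rem=9, quantum used, demote→Q1. Q0=[P5,P2,P3] Q1=[P1,P4] Q2=[]
t=12-13: P5@Q0 runs 1, rem=4, I/O yield, promote→Q0. Q0=[P2,P3,P5] Q1=[P1,P4] Q2=[]
t=13-16: P2@Q0 runs 3, rem=7, I/O yield, promote→Q0. Q0=[P3,P5,P2] Q1=[P1,P4] Q2=[]
t=16-19: P3@Q0 runs 3, rem=6, I/O yield, promote→Q0. Q0=[P5,P2,P3] Q1=[P1,P4] Q2=[]
t=19-20: P5@Q0 runs 1, rem=3, I/O yield, promote→Q0. Q0=[P2,P3,P5] Q1=[P1,P4] Q2=[]
t=20-23: P2@Q0 runs 3, rem=4, I/O yield, promote→Q0. Q0=[P3,P5,P2] Q1=[P1,P4] Q2=[]
t=23-26: P3@Q0 runs 3, rem=3, I/O yield, promote→Q0. Q0=[P5,P2,P3] Q1=[P1,P4] Q2=[]
t=26-27: P5@Q0 runs 1, rem=2, I/O yield, promote→Q0. Q0=[P2,P3,P5] Q1=[P1,P4] Q2=[]
t=27-30: P2@Q0 runs 3, rem=1, I/O yield, promote→Q0. Q0=[P3,P5,P2] Q1=[P1,P4] Q2=[]
t=30-33: P3@Q0 runs 3, rem=0, completes. Q0=[P5,P2] Q1=[P1,P4] Q2=[]
t=33-34: P5@Q0 runs 1, rem=1, I/O yield, promote→Q0. Q0=[P2,P5] Q1=[P1,P4] Q2=[]
t=34-35: P2@Q0 runs 1, rem=0, completes. Q0=[P5] Q1=[P1,P4] Q2=[]
t=35-36: P5@Q0 runs 1, rem=0, completes. Q0=[] Q1=[P1,P4] Q2=[]
t=36-41: P1@Q1 runs 5, rem=5, quantum used, demote→Q2. Q0=[] Q1=[P4] Q2=[P1]
t=41-46: P4@Q1 runs 5, rem=4, quantum used, demote→Q2. Q0=[] Q1=[] Q2=[P1,P4]
t=46-51: P1@Q2 runs 5, rem=0, completes. Q0=[] Q1=[] Q2=[P4]
t=51-55: P4@Q2 runs 4, rem=0, completes. Q0=[] Q1=[] Q2=[]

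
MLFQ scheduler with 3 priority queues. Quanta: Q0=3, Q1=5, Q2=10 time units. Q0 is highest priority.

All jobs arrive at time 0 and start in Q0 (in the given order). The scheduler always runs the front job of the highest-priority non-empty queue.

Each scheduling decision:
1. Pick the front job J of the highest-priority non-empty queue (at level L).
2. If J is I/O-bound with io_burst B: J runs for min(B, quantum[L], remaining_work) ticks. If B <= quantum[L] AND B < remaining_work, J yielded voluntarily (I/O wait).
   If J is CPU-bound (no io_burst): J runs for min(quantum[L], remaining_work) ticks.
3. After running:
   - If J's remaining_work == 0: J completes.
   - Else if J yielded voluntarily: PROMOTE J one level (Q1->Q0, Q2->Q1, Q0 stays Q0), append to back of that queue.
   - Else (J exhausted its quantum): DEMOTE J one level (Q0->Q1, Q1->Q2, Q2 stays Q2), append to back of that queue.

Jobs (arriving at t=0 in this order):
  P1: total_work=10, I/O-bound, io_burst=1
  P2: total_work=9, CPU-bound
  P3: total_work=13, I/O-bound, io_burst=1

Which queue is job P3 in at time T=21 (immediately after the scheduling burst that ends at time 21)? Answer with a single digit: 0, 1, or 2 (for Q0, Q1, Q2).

Answer: 0

Derivation:
t=0-1: P1@Q0 runs 1, rem=9, I/O yield, promote→Q0. Q0=[P2,P3,P1] Q1=[] Q2=[]
t=1-4: P2@Q0 runs 3, rem=6, quantum used, demote→Q1. Q0=[P3,P1] Q1=[P2] Q2=[]
t=4-5: P3@Q0 runs 1, rem=12, I/O yield, promote→Q0. Q0=[P1,P3] Q1=[P2] Q2=[]
t=5-6: P1@Q0 runs 1, rem=8, I/O yield, promote→Q0. Q0=[P3,P1] Q1=[P2] Q2=[]
t=6-7: P3@Q0 runs 1, rem=11, I/O yield, promote→Q0. Q0=[P1,P3] Q1=[P2] Q2=[]
t=7-8: P1@Q0 runs 1, rem=7, I/O yield, promote→Q0. Q0=[P3,P1] Q1=[P2] Q2=[]
t=8-9: P3@Q0 runs 1, rem=10, I/O yield, promote→Q0. Q0=[P1,P3] Q1=[P2] Q2=[]
t=9-10: P1@Q0 runs 1, rem=6, I/O yield, promote→Q0. Q0=[P3,P1] Q1=[P2] Q2=[]
t=10-11: P3@Q0 runs 1, rem=9, I/O yield, promote→Q0. Q0=[P1,P3] Q1=[P2] Q2=[]
t=11-12: P1@Q0 runs 1, rem=5, I/O yield, promote→Q0. Q0=[P3,P1] Q1=[P2] Q2=[]
t=12-13: P3@Q0 runs 1, rem=8, I/O yield, promote→Q0. Q0=[P1,P3] Q1=[P2] Q2=[]
t=13-14: P1@Q0 runs 1, rem=4, I/O yield, promote→Q0. Q0=[P3,P1] Q1=[P2] Q2=[]
t=14-15: P3@Q0 runs 1, rem=7, I/O yield, promote→Q0. Q0=[P1,P3] Q1=[P2] Q2=[]
t=15-16: P1@Q0 runs 1, rem=3, I/O yield, promote→Q0. Q0=[P3,P1] Q1=[P2] Q2=[]
t=16-17: P3@Q0 runs 1, rem=6, I/O yield, promote→Q0. Q0=[P1,P3] Q1=[P2] Q2=[]
t=17-18: P1@Q0 runs 1, rem=2, I/O yield, promote→Q0. Q0=[P3,P1] Q1=[P2] Q2=[]
t=18-19: P3@Q0 runs 1, rem=5, I/O yield, promote→Q0. Q0=[P1,P3] Q1=[P2] Q2=[]
t=19-20: P1@Q0 runs 1, rem=1, I/O yield, promote→Q0. Q0=[P3,P1] Q1=[P2] Q2=[]
t=20-21: P3@Q0 runs 1, rem=4, I/O yield, promote→Q0. Q0=[P1,P3] Q1=[P2] Q2=[]
t=21-22: P1@Q0 runs 1, rem=0, completes. Q0=[P3] Q1=[P2] Q2=[]
t=22-23: P3@Q0 runs 1, rem=3, I/O yield, promote→Q0. Q0=[P3] Q1=[P2] Q2=[]
t=23-24: P3@Q0 runs 1, rem=2, I/O yield, promote→Q0. Q0=[P3] Q1=[P2] Q2=[]
t=24-25: P3@Q0 runs 1, rem=1, I/O yield, promote→Q0. Q0=[P3] Q1=[P2] Q2=[]
t=25-26: P3@Q0 runs 1, rem=0, completes. Q0=[] Q1=[P2] Q2=[]
t=26-31: P2@Q1 runs 5, rem=1, quantum used, demote→Q2. Q0=[] Q1=[] Q2=[P2]
t=31-32: P2@Q2 runs 1, rem=0, completes. Q0=[] Q1=[] Q2=[]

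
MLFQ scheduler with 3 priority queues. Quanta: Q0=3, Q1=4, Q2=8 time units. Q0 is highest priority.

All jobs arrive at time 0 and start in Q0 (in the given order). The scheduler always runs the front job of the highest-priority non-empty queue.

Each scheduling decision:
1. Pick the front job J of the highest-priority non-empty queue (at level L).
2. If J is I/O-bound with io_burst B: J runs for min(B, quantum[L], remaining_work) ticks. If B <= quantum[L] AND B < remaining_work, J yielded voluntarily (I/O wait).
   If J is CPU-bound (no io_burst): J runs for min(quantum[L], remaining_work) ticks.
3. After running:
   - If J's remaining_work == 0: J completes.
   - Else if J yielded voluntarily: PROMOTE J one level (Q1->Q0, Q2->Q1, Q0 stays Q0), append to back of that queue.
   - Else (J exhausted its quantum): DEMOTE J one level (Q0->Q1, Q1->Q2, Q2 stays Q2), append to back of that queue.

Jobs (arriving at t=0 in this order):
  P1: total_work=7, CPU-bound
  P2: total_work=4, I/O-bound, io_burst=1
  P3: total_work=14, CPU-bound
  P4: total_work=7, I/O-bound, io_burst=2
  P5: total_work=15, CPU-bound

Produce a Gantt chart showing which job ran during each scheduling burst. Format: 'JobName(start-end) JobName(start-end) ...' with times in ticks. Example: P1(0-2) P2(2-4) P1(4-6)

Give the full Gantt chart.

t=0-3: P1@Q0 runs 3, rem=4, quantum used, demote→Q1. Q0=[P2,P3,P4,P5] Q1=[P1] Q2=[]
t=3-4: P2@Q0 runs 1, rem=3, I/O yield, promote→Q0. Q0=[P3,P4,P5,P2] Q1=[P1] Q2=[]
t=4-7: P3@Q0 runs 3, rem=11, quantum used, demote→Q1. Q0=[P4,P5,P2] Q1=[P1,P3] Q2=[]
t=7-9: P4@Q0 runs 2, rem=5, I/O yield, promote→Q0. Q0=[P5,P2,P4] Q1=[P1,P3] Q2=[]
t=9-12: P5@Q0 runs 3, rem=12, quantum used, demote→Q1. Q0=[P2,P4] Q1=[P1,P3,P5] Q2=[]
t=12-13: P2@Q0 runs 1, rem=2, I/O yield, promote→Q0. Q0=[P4,P2] Q1=[P1,P3,P5] Q2=[]
t=13-15: P4@Q0 runs 2, rem=3, I/O yield, promote→Q0. Q0=[P2,P4] Q1=[P1,P3,P5] Q2=[]
t=15-16: P2@Q0 runs 1, rem=1, I/O yield, promote→Q0. Q0=[P4,P2] Q1=[P1,P3,P5] Q2=[]
t=16-18: P4@Q0 runs 2, rem=1, I/O yield, promote→Q0. Q0=[P2,P4] Q1=[P1,P3,P5] Q2=[]
t=18-19: P2@Q0 runs 1, rem=0, completes. Q0=[P4] Q1=[P1,P3,P5] Q2=[]
t=19-20: P4@Q0 runs 1, rem=0, completes. Q0=[] Q1=[P1,P3,P5] Q2=[]
t=20-24: P1@Q1 runs 4, rem=0, completes. Q0=[] Q1=[P3,P5] Q2=[]
t=24-28: P3@Q1 runs 4, rem=7, quantum used, demote→Q2. Q0=[] Q1=[P5] Q2=[P3]
t=28-32: P5@Q1 runs 4, rem=8, quantum used, demote→Q2. Q0=[] Q1=[] Q2=[P3,P5]
t=32-39: P3@Q2 runs 7, rem=0, completes. Q0=[] Q1=[] Q2=[P5]
t=39-47: P5@Q2 runs 8, rem=0, completes. Q0=[] Q1=[] Q2=[]

Answer: P1(0-3) P2(3-4) P3(4-7) P4(7-9) P5(9-12) P2(12-13) P4(13-15) P2(15-16) P4(16-18) P2(18-19) P4(19-20) P1(20-24) P3(24-28) P5(28-32) P3(32-39) P5(39-47)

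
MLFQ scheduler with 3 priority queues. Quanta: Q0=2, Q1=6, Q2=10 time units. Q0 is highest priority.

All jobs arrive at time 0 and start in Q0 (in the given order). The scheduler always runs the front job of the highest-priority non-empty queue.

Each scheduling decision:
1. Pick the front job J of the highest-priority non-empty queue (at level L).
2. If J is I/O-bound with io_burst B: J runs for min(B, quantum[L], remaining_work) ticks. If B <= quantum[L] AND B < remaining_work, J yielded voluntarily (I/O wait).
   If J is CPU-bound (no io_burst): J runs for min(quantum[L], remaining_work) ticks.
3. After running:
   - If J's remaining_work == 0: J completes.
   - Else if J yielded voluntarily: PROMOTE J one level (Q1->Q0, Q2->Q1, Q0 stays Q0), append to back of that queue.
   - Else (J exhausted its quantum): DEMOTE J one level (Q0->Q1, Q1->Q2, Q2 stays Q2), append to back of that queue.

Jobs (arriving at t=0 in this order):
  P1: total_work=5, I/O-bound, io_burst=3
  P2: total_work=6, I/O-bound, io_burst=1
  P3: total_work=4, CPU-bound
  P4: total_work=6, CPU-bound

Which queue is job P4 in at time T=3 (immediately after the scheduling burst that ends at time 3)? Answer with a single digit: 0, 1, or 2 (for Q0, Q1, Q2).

t=0-2: P1@Q0 runs 2, rem=3, quantum used, demote→Q1. Q0=[P2,P3,P4] Q1=[P1] Q2=[]
t=2-3: P2@Q0 runs 1, rem=5, I/O yield, promote→Q0. Q0=[P3,P4,P2] Q1=[P1] Q2=[]
t=3-5: P3@Q0 runs 2, rem=2, quantum used, demote→Q1. Q0=[P4,P2] Q1=[P1,P3] Q2=[]
t=5-7: P4@Q0 runs 2, rem=4, quantum used, demote→Q1. Q0=[P2] Q1=[P1,P3,P4] Q2=[]
t=7-8: P2@Q0 runs 1, rem=4, I/O yield, promote→Q0. Q0=[P2] Q1=[P1,P3,P4] Q2=[]
t=8-9: P2@Q0 runs 1, rem=3, I/O yield, promote→Q0. Q0=[P2] Q1=[P1,P3,P4] Q2=[]
t=9-10: P2@Q0 runs 1, rem=2, I/O yield, promote→Q0. Q0=[P2] Q1=[P1,P3,P4] Q2=[]
t=10-11: P2@Q0 runs 1, rem=1, I/O yield, promote→Q0. Q0=[P2] Q1=[P1,P3,P4] Q2=[]
t=11-12: P2@Q0 runs 1, rem=0, completes. Q0=[] Q1=[P1,P3,P4] Q2=[]
t=12-15: P1@Q1 runs 3, rem=0, completes. Q0=[] Q1=[P3,P4] Q2=[]
t=15-17: P3@Q1 runs 2, rem=0, completes. Q0=[] Q1=[P4] Q2=[]
t=17-21: P4@Q1 runs 4, rem=0, completes. Q0=[] Q1=[] Q2=[]

Answer: 0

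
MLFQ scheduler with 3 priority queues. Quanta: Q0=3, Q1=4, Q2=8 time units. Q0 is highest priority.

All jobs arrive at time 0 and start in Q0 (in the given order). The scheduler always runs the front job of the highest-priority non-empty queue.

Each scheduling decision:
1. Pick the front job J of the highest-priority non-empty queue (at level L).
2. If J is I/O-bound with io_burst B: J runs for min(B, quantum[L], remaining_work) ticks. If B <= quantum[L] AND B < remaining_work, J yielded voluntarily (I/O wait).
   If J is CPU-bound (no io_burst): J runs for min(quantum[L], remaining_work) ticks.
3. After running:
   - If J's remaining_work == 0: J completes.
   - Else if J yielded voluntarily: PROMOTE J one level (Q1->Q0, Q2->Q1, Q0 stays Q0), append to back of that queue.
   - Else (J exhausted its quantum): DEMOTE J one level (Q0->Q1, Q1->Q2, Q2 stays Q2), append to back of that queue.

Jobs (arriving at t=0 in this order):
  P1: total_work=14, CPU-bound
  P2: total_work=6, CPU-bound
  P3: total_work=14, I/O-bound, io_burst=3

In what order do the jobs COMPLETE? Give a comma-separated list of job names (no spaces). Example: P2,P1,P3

Answer: P3,P2,P1

Derivation:
t=0-3: P1@Q0 runs 3, rem=11, quantum used, demote→Q1. Q0=[P2,P3] Q1=[P1] Q2=[]
t=3-6: P2@Q0 runs 3, rem=3, quantum used, demote→Q1. Q0=[P3] Q1=[P1,P2] Q2=[]
t=6-9: P3@Q0 runs 3, rem=11, I/O yield, promote→Q0. Q0=[P3] Q1=[P1,P2] Q2=[]
t=9-12: P3@Q0 runs 3, rem=8, I/O yield, promote→Q0. Q0=[P3] Q1=[P1,P2] Q2=[]
t=12-15: P3@Q0 runs 3, rem=5, I/O yield, promote→Q0. Q0=[P3] Q1=[P1,P2] Q2=[]
t=15-18: P3@Q0 runs 3, rem=2, I/O yield, promote→Q0. Q0=[P3] Q1=[P1,P2] Q2=[]
t=18-20: P3@Q0 runs 2, rem=0, completes. Q0=[] Q1=[P1,P2] Q2=[]
t=20-24: P1@Q1 runs 4, rem=7, quantum used, demote→Q2. Q0=[] Q1=[P2] Q2=[P1]
t=24-27: P2@Q1 runs 3, rem=0, completes. Q0=[] Q1=[] Q2=[P1]
t=27-34: P1@Q2 runs 7, rem=0, completes. Q0=[] Q1=[] Q2=[]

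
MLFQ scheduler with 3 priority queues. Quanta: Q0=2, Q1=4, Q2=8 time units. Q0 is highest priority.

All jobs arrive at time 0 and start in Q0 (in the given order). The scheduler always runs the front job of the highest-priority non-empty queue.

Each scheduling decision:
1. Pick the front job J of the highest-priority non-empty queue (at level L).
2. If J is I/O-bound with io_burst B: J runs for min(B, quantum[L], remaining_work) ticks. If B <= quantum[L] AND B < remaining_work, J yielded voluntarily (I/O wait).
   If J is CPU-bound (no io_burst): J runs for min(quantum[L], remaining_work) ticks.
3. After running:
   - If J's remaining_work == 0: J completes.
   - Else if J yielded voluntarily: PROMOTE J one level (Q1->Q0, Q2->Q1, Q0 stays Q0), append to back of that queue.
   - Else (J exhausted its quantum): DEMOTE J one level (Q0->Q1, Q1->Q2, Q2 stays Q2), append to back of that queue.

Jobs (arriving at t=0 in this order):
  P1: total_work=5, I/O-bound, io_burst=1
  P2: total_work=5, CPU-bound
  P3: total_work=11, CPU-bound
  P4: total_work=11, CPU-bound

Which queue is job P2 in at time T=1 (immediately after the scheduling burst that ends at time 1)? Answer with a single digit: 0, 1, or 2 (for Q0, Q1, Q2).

Answer: 0

Derivation:
t=0-1: P1@Q0 runs 1, rem=4, I/O yield, promote→Q0. Q0=[P2,P3,P4,P1] Q1=[] Q2=[]
t=1-3: P2@Q0 runs 2, rem=3, quantum used, demote→Q1. Q0=[P3,P4,P1] Q1=[P2] Q2=[]
t=3-5: P3@Q0 runs 2, rem=9, quantum used, demote→Q1. Q0=[P4,P1] Q1=[P2,P3] Q2=[]
t=5-7: P4@Q0 runs 2, rem=9, quantum used, demote→Q1. Q0=[P1] Q1=[P2,P3,P4] Q2=[]
t=7-8: P1@Q0 runs 1, rem=3, I/O yield, promote→Q0. Q0=[P1] Q1=[P2,P3,P4] Q2=[]
t=8-9: P1@Q0 runs 1, rem=2, I/O yield, promote→Q0. Q0=[P1] Q1=[P2,P3,P4] Q2=[]
t=9-10: P1@Q0 runs 1, rem=1, I/O yield, promote→Q0. Q0=[P1] Q1=[P2,P3,P4] Q2=[]
t=10-11: P1@Q0 runs 1, rem=0, completes. Q0=[] Q1=[P2,P3,P4] Q2=[]
t=11-14: P2@Q1 runs 3, rem=0, completes. Q0=[] Q1=[P3,P4] Q2=[]
t=14-18: P3@Q1 runs 4, rem=5, quantum used, demote→Q2. Q0=[] Q1=[P4] Q2=[P3]
t=18-22: P4@Q1 runs 4, rem=5, quantum used, demote→Q2. Q0=[] Q1=[] Q2=[P3,P4]
t=22-27: P3@Q2 runs 5, rem=0, completes. Q0=[] Q1=[] Q2=[P4]
t=27-32: P4@Q2 runs 5, rem=0, completes. Q0=[] Q1=[] Q2=[]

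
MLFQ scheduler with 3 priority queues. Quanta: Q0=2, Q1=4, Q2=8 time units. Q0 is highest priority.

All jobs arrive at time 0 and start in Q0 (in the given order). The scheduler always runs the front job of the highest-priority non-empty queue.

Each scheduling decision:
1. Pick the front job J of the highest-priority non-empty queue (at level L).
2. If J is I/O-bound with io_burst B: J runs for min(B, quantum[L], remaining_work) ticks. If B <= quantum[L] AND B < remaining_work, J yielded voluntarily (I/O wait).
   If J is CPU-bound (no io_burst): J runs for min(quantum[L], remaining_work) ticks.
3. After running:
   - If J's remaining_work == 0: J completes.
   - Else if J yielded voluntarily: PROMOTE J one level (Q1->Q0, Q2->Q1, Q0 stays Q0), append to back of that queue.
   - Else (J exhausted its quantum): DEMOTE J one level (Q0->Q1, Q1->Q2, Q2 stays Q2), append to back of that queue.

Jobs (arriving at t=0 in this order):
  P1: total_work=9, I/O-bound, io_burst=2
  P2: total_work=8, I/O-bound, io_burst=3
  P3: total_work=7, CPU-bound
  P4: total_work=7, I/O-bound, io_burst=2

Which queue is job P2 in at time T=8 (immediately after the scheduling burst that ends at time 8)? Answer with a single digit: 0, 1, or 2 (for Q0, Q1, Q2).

Answer: 1

Derivation:
t=0-2: P1@Q0 runs 2, rem=7, I/O yield, promote→Q0. Q0=[P2,P3,P4,P1] Q1=[] Q2=[]
t=2-4: P2@Q0 runs 2, rem=6, quantum used, demote→Q1. Q0=[P3,P4,P1] Q1=[P2] Q2=[]
t=4-6: P3@Q0 runs 2, rem=5, quantum used, demote→Q1. Q0=[P4,P1] Q1=[P2,P3] Q2=[]
t=6-8: P4@Q0 runs 2, rem=5, I/O yield, promote→Q0. Q0=[P1,P4] Q1=[P2,P3] Q2=[]
t=8-10: P1@Q0 runs 2, rem=5, I/O yield, promote→Q0. Q0=[P4,P1] Q1=[P2,P3] Q2=[]
t=10-12: P4@Q0 runs 2, rem=3, I/O yield, promote→Q0. Q0=[P1,P4] Q1=[P2,P3] Q2=[]
t=12-14: P1@Q0 runs 2, rem=3, I/O yield, promote→Q0. Q0=[P4,P1] Q1=[P2,P3] Q2=[]
t=14-16: P4@Q0 runs 2, rem=1, I/O yield, promote→Q0. Q0=[P1,P4] Q1=[P2,P3] Q2=[]
t=16-18: P1@Q0 runs 2, rem=1, I/O yield, promote→Q0. Q0=[P4,P1] Q1=[P2,P3] Q2=[]
t=18-19: P4@Q0 runs 1, rem=0, completes. Q0=[P1] Q1=[P2,P3] Q2=[]
t=19-20: P1@Q0 runs 1, rem=0, completes. Q0=[] Q1=[P2,P3] Q2=[]
t=20-23: P2@Q1 runs 3, rem=3, I/O yield, promote→Q0. Q0=[P2] Q1=[P3] Q2=[]
t=23-25: P2@Q0 runs 2, rem=1, quantum used, demote→Q1. Q0=[] Q1=[P3,P2] Q2=[]
t=25-29: P3@Q1 runs 4, rem=1, quantum used, demote→Q2. Q0=[] Q1=[P2] Q2=[P3]
t=29-30: P2@Q1 runs 1, rem=0, completes. Q0=[] Q1=[] Q2=[P3]
t=30-31: P3@Q2 runs 1, rem=0, completes. Q0=[] Q1=[] Q2=[]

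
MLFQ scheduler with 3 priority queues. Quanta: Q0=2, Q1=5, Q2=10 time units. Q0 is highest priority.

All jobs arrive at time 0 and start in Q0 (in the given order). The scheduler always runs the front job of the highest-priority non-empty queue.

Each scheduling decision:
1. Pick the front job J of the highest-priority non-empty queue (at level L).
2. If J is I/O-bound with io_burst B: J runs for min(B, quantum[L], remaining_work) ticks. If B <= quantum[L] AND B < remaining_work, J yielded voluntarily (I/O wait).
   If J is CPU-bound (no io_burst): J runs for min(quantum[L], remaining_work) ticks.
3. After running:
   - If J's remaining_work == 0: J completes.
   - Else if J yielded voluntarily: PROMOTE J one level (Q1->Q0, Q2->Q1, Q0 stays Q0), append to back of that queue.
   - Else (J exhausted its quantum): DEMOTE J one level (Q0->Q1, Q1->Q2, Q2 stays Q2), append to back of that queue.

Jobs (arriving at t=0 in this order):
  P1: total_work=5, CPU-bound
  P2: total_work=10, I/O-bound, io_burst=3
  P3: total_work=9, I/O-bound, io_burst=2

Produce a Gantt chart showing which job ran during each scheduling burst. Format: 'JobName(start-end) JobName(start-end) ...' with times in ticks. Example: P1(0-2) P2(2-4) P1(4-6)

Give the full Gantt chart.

t=0-2: P1@Q0 runs 2, rem=3, quantum used, demote→Q1. Q0=[P2,P3] Q1=[P1] Q2=[]
t=2-4: P2@Q0 runs 2, rem=8, quantum used, demote→Q1. Q0=[P3] Q1=[P1,P2] Q2=[]
t=4-6: P3@Q0 runs 2, rem=7, I/O yield, promote→Q0. Q0=[P3] Q1=[P1,P2] Q2=[]
t=6-8: P3@Q0 runs 2, rem=5, I/O yield, promote→Q0. Q0=[P3] Q1=[P1,P2] Q2=[]
t=8-10: P3@Q0 runs 2, rem=3, I/O yield, promote→Q0. Q0=[P3] Q1=[P1,P2] Q2=[]
t=10-12: P3@Q0 runs 2, rem=1, I/O yield, promote→Q0. Q0=[P3] Q1=[P1,P2] Q2=[]
t=12-13: P3@Q0 runs 1, rem=0, completes. Q0=[] Q1=[P1,P2] Q2=[]
t=13-16: P1@Q1 runs 3, rem=0, completes. Q0=[] Q1=[P2] Q2=[]
t=16-19: P2@Q1 runs 3, rem=5, I/O yield, promote→Q0. Q0=[P2] Q1=[] Q2=[]
t=19-21: P2@Q0 runs 2, rem=3, quantum used, demote→Q1. Q0=[] Q1=[P2] Q2=[]
t=21-24: P2@Q1 runs 3, rem=0, completes. Q0=[] Q1=[] Q2=[]

Answer: P1(0-2) P2(2-4) P3(4-6) P3(6-8) P3(8-10) P3(10-12) P3(12-13) P1(13-16) P2(16-19) P2(19-21) P2(21-24)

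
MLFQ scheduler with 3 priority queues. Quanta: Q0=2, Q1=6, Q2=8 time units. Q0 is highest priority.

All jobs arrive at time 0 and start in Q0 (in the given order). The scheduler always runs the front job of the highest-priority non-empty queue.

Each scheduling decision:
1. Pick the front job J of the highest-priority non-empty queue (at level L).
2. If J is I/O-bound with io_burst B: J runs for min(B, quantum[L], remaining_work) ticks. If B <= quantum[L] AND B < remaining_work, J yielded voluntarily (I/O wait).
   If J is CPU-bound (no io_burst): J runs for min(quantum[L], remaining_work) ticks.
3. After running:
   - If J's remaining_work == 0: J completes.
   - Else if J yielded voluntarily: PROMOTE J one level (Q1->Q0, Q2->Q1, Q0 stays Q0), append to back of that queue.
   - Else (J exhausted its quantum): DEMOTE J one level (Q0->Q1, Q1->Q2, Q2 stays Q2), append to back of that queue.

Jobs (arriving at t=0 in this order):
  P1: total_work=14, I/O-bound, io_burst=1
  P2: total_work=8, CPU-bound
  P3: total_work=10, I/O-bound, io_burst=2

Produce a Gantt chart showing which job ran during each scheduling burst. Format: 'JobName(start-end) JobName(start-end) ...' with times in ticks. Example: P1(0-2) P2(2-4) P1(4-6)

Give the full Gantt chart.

t=0-1: P1@Q0 runs 1, rem=13, I/O yield, promote→Q0. Q0=[P2,P3,P1] Q1=[] Q2=[]
t=1-3: P2@Q0 runs 2, rem=6, quantum used, demote→Q1. Q0=[P3,P1] Q1=[P2] Q2=[]
t=3-5: P3@Q0 runs 2, rem=8, I/O yield, promote→Q0. Q0=[P1,P3] Q1=[P2] Q2=[]
t=5-6: P1@Q0 runs 1, rem=12, I/O yield, promote→Q0. Q0=[P3,P1] Q1=[P2] Q2=[]
t=6-8: P3@Q0 runs 2, rem=6, I/O yield, promote→Q0. Q0=[P1,P3] Q1=[P2] Q2=[]
t=8-9: P1@Q0 runs 1, rem=11, I/O yield, promote→Q0. Q0=[P3,P1] Q1=[P2] Q2=[]
t=9-11: P3@Q0 runs 2, rem=4, I/O yield, promote→Q0. Q0=[P1,P3] Q1=[P2] Q2=[]
t=11-12: P1@Q0 runs 1, rem=10, I/O yield, promote→Q0. Q0=[P3,P1] Q1=[P2] Q2=[]
t=12-14: P3@Q0 runs 2, rem=2, I/O yield, promote→Q0. Q0=[P1,P3] Q1=[P2] Q2=[]
t=14-15: P1@Q0 runs 1, rem=9, I/O yield, promote→Q0. Q0=[P3,P1] Q1=[P2] Q2=[]
t=15-17: P3@Q0 runs 2, rem=0, completes. Q0=[P1] Q1=[P2] Q2=[]
t=17-18: P1@Q0 runs 1, rem=8, I/O yield, promote→Q0. Q0=[P1] Q1=[P2] Q2=[]
t=18-19: P1@Q0 runs 1, rem=7, I/O yield, promote→Q0. Q0=[P1] Q1=[P2] Q2=[]
t=19-20: P1@Q0 runs 1, rem=6, I/O yield, promote→Q0. Q0=[P1] Q1=[P2] Q2=[]
t=20-21: P1@Q0 runs 1, rem=5, I/O yield, promote→Q0. Q0=[P1] Q1=[P2] Q2=[]
t=21-22: P1@Q0 runs 1, rem=4, I/O yield, promote→Q0. Q0=[P1] Q1=[P2] Q2=[]
t=22-23: P1@Q0 runs 1, rem=3, I/O yield, promote→Q0. Q0=[P1] Q1=[P2] Q2=[]
t=23-24: P1@Q0 runs 1, rem=2, I/O yield, promote→Q0. Q0=[P1] Q1=[P2] Q2=[]
t=24-25: P1@Q0 runs 1, rem=1, I/O yield, promote→Q0. Q0=[P1] Q1=[P2] Q2=[]
t=25-26: P1@Q0 runs 1, rem=0, completes. Q0=[] Q1=[P2] Q2=[]
t=26-32: P2@Q1 runs 6, rem=0, completes. Q0=[] Q1=[] Q2=[]

Answer: P1(0-1) P2(1-3) P3(3-5) P1(5-6) P3(6-8) P1(8-9) P3(9-11) P1(11-12) P3(12-14) P1(14-15) P3(15-17) P1(17-18) P1(18-19) P1(19-20) P1(20-21) P1(21-22) P1(22-23) P1(23-24) P1(24-25) P1(25-26) P2(26-32)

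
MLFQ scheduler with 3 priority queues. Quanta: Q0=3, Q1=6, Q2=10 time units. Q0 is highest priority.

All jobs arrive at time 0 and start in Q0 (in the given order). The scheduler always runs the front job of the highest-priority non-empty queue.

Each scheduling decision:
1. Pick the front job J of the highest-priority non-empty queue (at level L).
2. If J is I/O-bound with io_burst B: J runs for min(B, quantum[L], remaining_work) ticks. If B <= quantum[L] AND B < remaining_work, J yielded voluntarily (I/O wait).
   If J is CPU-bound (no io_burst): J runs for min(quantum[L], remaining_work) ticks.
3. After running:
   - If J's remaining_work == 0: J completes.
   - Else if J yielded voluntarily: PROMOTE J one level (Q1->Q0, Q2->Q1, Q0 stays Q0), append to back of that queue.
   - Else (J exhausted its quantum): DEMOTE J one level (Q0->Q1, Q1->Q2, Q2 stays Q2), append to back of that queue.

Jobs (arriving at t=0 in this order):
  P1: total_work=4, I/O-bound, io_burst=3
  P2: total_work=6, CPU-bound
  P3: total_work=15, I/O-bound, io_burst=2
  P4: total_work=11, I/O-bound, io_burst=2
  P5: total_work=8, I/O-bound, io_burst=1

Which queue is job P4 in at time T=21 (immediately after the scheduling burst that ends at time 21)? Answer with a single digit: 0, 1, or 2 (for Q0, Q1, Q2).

Answer: 0

Derivation:
t=0-3: P1@Q0 runs 3, rem=1, I/O yield, promote→Q0. Q0=[P2,P3,P4,P5,P1] Q1=[] Q2=[]
t=3-6: P2@Q0 runs 3, rem=3, quantum used, demote→Q1. Q0=[P3,P4,P5,P1] Q1=[P2] Q2=[]
t=6-8: P3@Q0 runs 2, rem=13, I/O yield, promote→Q0. Q0=[P4,P5,P1,P3] Q1=[P2] Q2=[]
t=8-10: P4@Q0 runs 2, rem=9, I/O yield, promote→Q0. Q0=[P5,P1,P3,P4] Q1=[P2] Q2=[]
t=10-11: P5@Q0 runs 1, rem=7, I/O yield, promote→Q0. Q0=[P1,P3,P4,P5] Q1=[P2] Q2=[]
t=11-12: P1@Q0 runs 1, rem=0, completes. Q0=[P3,P4,P5] Q1=[P2] Q2=[]
t=12-14: P3@Q0 runs 2, rem=11, I/O yield, promote→Q0. Q0=[P4,P5,P3] Q1=[P2] Q2=[]
t=14-16: P4@Q0 runs 2, rem=7, I/O yield, promote→Q0. Q0=[P5,P3,P4] Q1=[P2] Q2=[]
t=16-17: P5@Q0 runs 1, rem=6, I/O yield, promote→Q0. Q0=[P3,P4,P5] Q1=[P2] Q2=[]
t=17-19: P3@Q0 runs 2, rem=9, I/O yield, promote→Q0. Q0=[P4,P5,P3] Q1=[P2] Q2=[]
t=19-21: P4@Q0 runs 2, rem=5, I/O yield, promote→Q0. Q0=[P5,P3,P4] Q1=[P2] Q2=[]
t=21-22: P5@Q0 runs 1, rem=5, I/O yield, promote→Q0. Q0=[P3,P4,P5] Q1=[P2] Q2=[]
t=22-24: P3@Q0 runs 2, rem=7, I/O yield, promote→Q0. Q0=[P4,P5,P3] Q1=[P2] Q2=[]
t=24-26: P4@Q0 runs 2, rem=3, I/O yield, promote→Q0. Q0=[P5,P3,P4] Q1=[P2] Q2=[]
t=26-27: P5@Q0 runs 1, rem=4, I/O yield, promote→Q0. Q0=[P3,P4,P5] Q1=[P2] Q2=[]
t=27-29: P3@Q0 runs 2, rem=5, I/O yield, promote→Q0. Q0=[P4,P5,P3] Q1=[P2] Q2=[]
t=29-31: P4@Q0 runs 2, rem=1, I/O yield, promote→Q0. Q0=[P5,P3,P4] Q1=[P2] Q2=[]
t=31-32: P5@Q0 runs 1, rem=3, I/O yield, promote→Q0. Q0=[P3,P4,P5] Q1=[P2] Q2=[]
t=32-34: P3@Q0 runs 2, rem=3, I/O yield, promote→Q0. Q0=[P4,P5,P3] Q1=[P2] Q2=[]
t=34-35: P4@Q0 runs 1, rem=0, completes. Q0=[P5,P3] Q1=[P2] Q2=[]
t=35-36: P5@Q0 runs 1, rem=2, I/O yield, promote→Q0. Q0=[P3,P5] Q1=[P2] Q2=[]
t=36-38: P3@Q0 runs 2, rem=1, I/O yield, promote→Q0. Q0=[P5,P3] Q1=[P2] Q2=[]
t=38-39: P5@Q0 runs 1, rem=1, I/O yield, promote→Q0. Q0=[P3,P5] Q1=[P2] Q2=[]
t=39-40: P3@Q0 runs 1, rem=0, completes. Q0=[P5] Q1=[P2] Q2=[]
t=40-41: P5@Q0 runs 1, rem=0, completes. Q0=[] Q1=[P2] Q2=[]
t=41-44: P2@Q1 runs 3, rem=0, completes. Q0=[] Q1=[] Q2=[]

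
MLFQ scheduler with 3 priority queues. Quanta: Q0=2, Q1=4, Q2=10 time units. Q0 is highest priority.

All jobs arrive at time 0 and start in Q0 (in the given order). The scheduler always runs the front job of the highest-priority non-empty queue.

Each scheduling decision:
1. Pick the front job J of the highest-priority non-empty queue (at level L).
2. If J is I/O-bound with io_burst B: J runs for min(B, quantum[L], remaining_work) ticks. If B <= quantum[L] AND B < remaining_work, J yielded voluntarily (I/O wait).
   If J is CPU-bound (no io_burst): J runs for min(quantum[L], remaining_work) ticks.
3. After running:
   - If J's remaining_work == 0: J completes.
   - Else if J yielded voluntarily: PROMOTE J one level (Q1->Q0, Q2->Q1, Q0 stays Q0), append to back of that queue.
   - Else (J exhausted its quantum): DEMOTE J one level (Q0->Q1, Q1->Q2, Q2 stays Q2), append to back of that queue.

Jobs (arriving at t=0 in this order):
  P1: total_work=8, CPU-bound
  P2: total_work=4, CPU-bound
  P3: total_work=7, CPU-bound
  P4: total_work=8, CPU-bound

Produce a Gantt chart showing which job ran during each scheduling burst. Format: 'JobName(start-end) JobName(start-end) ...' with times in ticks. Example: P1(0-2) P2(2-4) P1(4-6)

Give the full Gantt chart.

t=0-2: P1@Q0 runs 2, rem=6, quantum used, demote→Q1. Q0=[P2,P3,P4] Q1=[P1] Q2=[]
t=2-4: P2@Q0 runs 2, rem=2, quantum used, demote→Q1. Q0=[P3,P4] Q1=[P1,P2] Q2=[]
t=4-6: P3@Q0 runs 2, rem=5, quantum used, demote→Q1. Q0=[P4] Q1=[P1,P2,P3] Q2=[]
t=6-8: P4@Q0 runs 2, rem=6, quantum used, demote→Q1. Q0=[] Q1=[P1,P2,P3,P4] Q2=[]
t=8-12: P1@Q1 runs 4, rem=2, quantum used, demote→Q2. Q0=[] Q1=[P2,P3,P4] Q2=[P1]
t=12-14: P2@Q1 runs 2, rem=0, completes. Q0=[] Q1=[P3,P4] Q2=[P1]
t=14-18: P3@Q1 runs 4, rem=1, quantum used, demote→Q2. Q0=[] Q1=[P4] Q2=[P1,P3]
t=18-22: P4@Q1 runs 4, rem=2, quantum used, demote→Q2. Q0=[] Q1=[] Q2=[P1,P3,P4]
t=22-24: P1@Q2 runs 2, rem=0, completes. Q0=[] Q1=[] Q2=[P3,P4]
t=24-25: P3@Q2 runs 1, rem=0, completes. Q0=[] Q1=[] Q2=[P4]
t=25-27: P4@Q2 runs 2, rem=0, completes. Q0=[] Q1=[] Q2=[]

Answer: P1(0-2) P2(2-4) P3(4-6) P4(6-8) P1(8-12) P2(12-14) P3(14-18) P4(18-22) P1(22-24) P3(24-25) P4(25-27)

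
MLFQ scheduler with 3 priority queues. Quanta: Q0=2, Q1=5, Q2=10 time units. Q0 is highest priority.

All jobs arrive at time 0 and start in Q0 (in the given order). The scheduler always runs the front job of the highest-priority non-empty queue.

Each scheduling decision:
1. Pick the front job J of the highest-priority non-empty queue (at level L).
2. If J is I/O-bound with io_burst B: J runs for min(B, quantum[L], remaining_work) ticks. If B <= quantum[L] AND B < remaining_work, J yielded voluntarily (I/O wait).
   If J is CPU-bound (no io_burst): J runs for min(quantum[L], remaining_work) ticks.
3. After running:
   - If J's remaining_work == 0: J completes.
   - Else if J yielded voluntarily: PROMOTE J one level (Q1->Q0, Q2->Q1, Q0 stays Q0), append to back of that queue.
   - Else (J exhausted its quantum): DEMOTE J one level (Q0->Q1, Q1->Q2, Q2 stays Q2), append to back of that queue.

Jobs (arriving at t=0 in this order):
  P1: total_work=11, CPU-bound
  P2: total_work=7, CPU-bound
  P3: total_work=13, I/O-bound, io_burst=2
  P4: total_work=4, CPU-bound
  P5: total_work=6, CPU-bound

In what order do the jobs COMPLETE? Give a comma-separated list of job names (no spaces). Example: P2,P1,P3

Answer: P3,P2,P4,P5,P1

Derivation:
t=0-2: P1@Q0 runs 2, rem=9, quantum used, demote→Q1. Q0=[P2,P3,P4,P5] Q1=[P1] Q2=[]
t=2-4: P2@Q0 runs 2, rem=5, quantum used, demote→Q1. Q0=[P3,P4,P5] Q1=[P1,P2] Q2=[]
t=4-6: P3@Q0 runs 2, rem=11, I/O yield, promote→Q0. Q0=[P4,P5,P3] Q1=[P1,P2] Q2=[]
t=6-8: P4@Q0 runs 2, rem=2, quantum used, demote→Q1. Q0=[P5,P3] Q1=[P1,P2,P4] Q2=[]
t=8-10: P5@Q0 runs 2, rem=4, quantum used, demote→Q1. Q0=[P3] Q1=[P1,P2,P4,P5] Q2=[]
t=10-12: P3@Q0 runs 2, rem=9, I/O yield, promote→Q0. Q0=[P3] Q1=[P1,P2,P4,P5] Q2=[]
t=12-14: P3@Q0 runs 2, rem=7, I/O yield, promote→Q0. Q0=[P3] Q1=[P1,P2,P4,P5] Q2=[]
t=14-16: P3@Q0 runs 2, rem=5, I/O yield, promote→Q0. Q0=[P3] Q1=[P1,P2,P4,P5] Q2=[]
t=16-18: P3@Q0 runs 2, rem=3, I/O yield, promote→Q0. Q0=[P3] Q1=[P1,P2,P4,P5] Q2=[]
t=18-20: P3@Q0 runs 2, rem=1, I/O yield, promote→Q0. Q0=[P3] Q1=[P1,P2,P4,P5] Q2=[]
t=20-21: P3@Q0 runs 1, rem=0, completes. Q0=[] Q1=[P1,P2,P4,P5] Q2=[]
t=21-26: P1@Q1 runs 5, rem=4, quantum used, demote→Q2. Q0=[] Q1=[P2,P4,P5] Q2=[P1]
t=26-31: P2@Q1 runs 5, rem=0, completes. Q0=[] Q1=[P4,P5] Q2=[P1]
t=31-33: P4@Q1 runs 2, rem=0, completes. Q0=[] Q1=[P5] Q2=[P1]
t=33-37: P5@Q1 runs 4, rem=0, completes. Q0=[] Q1=[] Q2=[P1]
t=37-41: P1@Q2 runs 4, rem=0, completes. Q0=[] Q1=[] Q2=[]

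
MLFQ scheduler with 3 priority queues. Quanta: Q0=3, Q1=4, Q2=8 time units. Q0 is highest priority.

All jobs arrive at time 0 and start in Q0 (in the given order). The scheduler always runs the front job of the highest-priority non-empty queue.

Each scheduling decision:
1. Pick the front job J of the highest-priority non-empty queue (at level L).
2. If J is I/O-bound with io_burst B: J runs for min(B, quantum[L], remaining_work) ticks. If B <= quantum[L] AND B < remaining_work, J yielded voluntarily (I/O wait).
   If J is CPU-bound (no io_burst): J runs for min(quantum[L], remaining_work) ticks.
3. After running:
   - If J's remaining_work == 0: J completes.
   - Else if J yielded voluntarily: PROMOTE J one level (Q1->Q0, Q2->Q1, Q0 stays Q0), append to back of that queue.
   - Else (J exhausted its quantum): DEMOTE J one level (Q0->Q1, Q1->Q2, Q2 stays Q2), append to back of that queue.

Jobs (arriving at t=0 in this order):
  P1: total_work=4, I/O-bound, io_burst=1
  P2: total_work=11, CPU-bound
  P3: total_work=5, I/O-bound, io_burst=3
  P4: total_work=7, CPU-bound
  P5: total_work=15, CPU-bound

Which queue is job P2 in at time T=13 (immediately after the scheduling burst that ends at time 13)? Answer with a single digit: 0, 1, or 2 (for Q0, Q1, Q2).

Answer: 1

Derivation:
t=0-1: P1@Q0 runs 1, rem=3, I/O yield, promote→Q0. Q0=[P2,P3,P4,P5,P1] Q1=[] Q2=[]
t=1-4: P2@Q0 runs 3, rem=8, quantum used, demote→Q1. Q0=[P3,P4,P5,P1] Q1=[P2] Q2=[]
t=4-7: P3@Q0 runs 3, rem=2, I/O yield, promote→Q0. Q0=[P4,P5,P1,P3] Q1=[P2] Q2=[]
t=7-10: P4@Q0 runs 3, rem=4, quantum used, demote→Q1. Q0=[P5,P1,P3] Q1=[P2,P4] Q2=[]
t=10-13: P5@Q0 runs 3, rem=12, quantum used, demote→Q1. Q0=[P1,P3] Q1=[P2,P4,P5] Q2=[]
t=13-14: P1@Q0 runs 1, rem=2, I/O yield, promote→Q0. Q0=[P3,P1] Q1=[P2,P4,P5] Q2=[]
t=14-16: P3@Q0 runs 2, rem=0, completes. Q0=[P1] Q1=[P2,P4,P5] Q2=[]
t=16-17: P1@Q0 runs 1, rem=1, I/O yield, promote→Q0. Q0=[P1] Q1=[P2,P4,P5] Q2=[]
t=17-18: P1@Q0 runs 1, rem=0, completes. Q0=[] Q1=[P2,P4,P5] Q2=[]
t=18-22: P2@Q1 runs 4, rem=4, quantum used, demote→Q2. Q0=[] Q1=[P4,P5] Q2=[P2]
t=22-26: P4@Q1 runs 4, rem=0, completes. Q0=[] Q1=[P5] Q2=[P2]
t=26-30: P5@Q1 runs 4, rem=8, quantum used, demote→Q2. Q0=[] Q1=[] Q2=[P2,P5]
t=30-34: P2@Q2 runs 4, rem=0, completes. Q0=[] Q1=[] Q2=[P5]
t=34-42: P5@Q2 runs 8, rem=0, completes. Q0=[] Q1=[] Q2=[]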